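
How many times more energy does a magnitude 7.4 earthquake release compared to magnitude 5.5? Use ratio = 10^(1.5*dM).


M2 - M1 = 7.4 - 5.5 = 1.9
1.5 * 1.9 = 2.85
ratio = 10^2.85 = 707.95

707.95


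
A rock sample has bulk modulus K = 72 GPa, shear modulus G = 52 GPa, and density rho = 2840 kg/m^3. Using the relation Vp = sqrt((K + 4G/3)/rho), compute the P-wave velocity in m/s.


First compute the effective modulus:
K + 4G/3 = 72e9 + 4*52e9/3 = 141333333333.33 Pa
Then divide by density:
141333333333.33 / 2840 = 49765258.216 Pa/(kg/m^3)
Take the square root:
Vp = sqrt(49765258.216) = 7054.45 m/s

7054.45


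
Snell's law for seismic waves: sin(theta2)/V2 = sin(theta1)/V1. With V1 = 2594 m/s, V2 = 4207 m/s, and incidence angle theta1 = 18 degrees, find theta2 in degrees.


sin(theta1) = sin(18 deg) = 0.309017
sin(theta2) = V2/V1 * sin(theta1) = 4207/2594 * 0.309017 = 0.50117
theta2 = arcsin(0.50117) = 30.0774 degrees

30.0774


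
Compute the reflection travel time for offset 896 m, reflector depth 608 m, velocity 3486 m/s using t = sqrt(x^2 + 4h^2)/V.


x^2 + 4h^2 = 896^2 + 4*608^2 = 802816 + 1478656 = 2281472
sqrt(2281472) = 1510.4542
t = 1510.4542 / 3486 = 0.4333 s

0.4333


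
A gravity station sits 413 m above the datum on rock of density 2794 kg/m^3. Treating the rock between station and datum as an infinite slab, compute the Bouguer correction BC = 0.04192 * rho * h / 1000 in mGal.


BC = 0.04192 * rho * h / 1000
= 0.04192 * 2794 * 413 / 1000
= 48.3724 mGal

48.3724


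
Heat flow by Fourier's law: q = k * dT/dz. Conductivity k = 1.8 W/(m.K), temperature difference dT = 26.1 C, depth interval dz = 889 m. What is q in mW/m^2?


q = k * dT / dz * 1000
= 1.8 * 26.1 / 889 * 1000
= 0.052846 * 1000
= 52.8459 mW/m^2

52.8459


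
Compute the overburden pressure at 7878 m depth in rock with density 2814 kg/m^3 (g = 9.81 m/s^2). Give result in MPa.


P = rho * g * z / 1e6
= 2814 * 9.81 * 7878 / 1e6
= 217474868.52 / 1e6
= 217.4749 MPa

217.4749


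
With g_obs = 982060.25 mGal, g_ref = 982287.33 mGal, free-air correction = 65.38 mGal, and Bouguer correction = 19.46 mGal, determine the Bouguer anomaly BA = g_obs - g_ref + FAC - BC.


BA = g_obs - g_ref + FAC - BC
= 982060.25 - 982287.33 + 65.38 - 19.46
= -181.16 mGal

-181.16


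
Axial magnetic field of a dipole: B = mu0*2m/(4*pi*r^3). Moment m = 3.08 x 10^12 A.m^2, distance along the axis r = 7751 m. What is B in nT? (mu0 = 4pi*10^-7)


m = 3.08 x 10^12 = 3080000000000 A.m^2
2m = 6160000000000 A.m^2
r^3 = 7751^3 = 465664585751
B = (4pi*10^-7) * 6160000000000 / (4*pi * 465664585751) * 1e9
= 7740884.298445 / 5851713766529.1 * 1e9
= 1322.8406 nT

1322.8406


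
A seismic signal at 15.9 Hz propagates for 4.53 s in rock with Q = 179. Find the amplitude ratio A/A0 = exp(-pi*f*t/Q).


pi*f*t/Q = pi*15.9*4.53/179 = 1.264131
A/A0 = exp(-1.264131) = 0.282485

0.282485


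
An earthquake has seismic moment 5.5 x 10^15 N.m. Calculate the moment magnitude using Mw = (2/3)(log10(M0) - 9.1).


log10(M0) = log10(5.5 x 10^15) = 15.7404
Mw = 2/3 * (15.7404 - 9.1)
= 2/3 * 6.6404
= 4.43

4.43


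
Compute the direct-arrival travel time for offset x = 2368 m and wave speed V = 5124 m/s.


t = x / V
= 2368 / 5124
= 0.4621 s

0.4621


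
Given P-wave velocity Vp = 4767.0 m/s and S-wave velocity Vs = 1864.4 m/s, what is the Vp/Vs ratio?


Vp/Vs = 4767.0 / 1864.4
= 2.5569

2.5569


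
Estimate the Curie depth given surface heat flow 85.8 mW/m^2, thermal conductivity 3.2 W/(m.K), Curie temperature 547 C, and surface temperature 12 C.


T_Curie - T_surf = 547 - 12 = 535 C
Convert q to W/m^2: 85.8 mW/m^2 = 0.0858 W/m^2
d = 535 * 3.2 / 0.0858 = 19953.38 m

19953.38


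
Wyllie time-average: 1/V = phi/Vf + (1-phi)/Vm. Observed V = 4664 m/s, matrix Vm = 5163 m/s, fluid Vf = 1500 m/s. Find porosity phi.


1/V - 1/Vm = 1/4664 - 1/5163 = 2.072e-05
1/Vf - 1/Vm = 1/1500 - 1/5163 = 0.00047298
phi = 2.072e-05 / 0.00047298 = 0.0438

0.0438


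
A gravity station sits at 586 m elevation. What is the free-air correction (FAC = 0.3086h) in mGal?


FAC = 0.3086 * h
= 0.3086 * 586
= 180.8396 mGal

180.8396


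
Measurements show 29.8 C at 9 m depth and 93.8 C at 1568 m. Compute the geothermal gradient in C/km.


dT = 93.8 - 29.8 = 64.0 C
dz = 1568 - 9 = 1559 m
gradient = dT/dz * 1000 = 64.0/1559 * 1000 = 41.052 C/km

41.052


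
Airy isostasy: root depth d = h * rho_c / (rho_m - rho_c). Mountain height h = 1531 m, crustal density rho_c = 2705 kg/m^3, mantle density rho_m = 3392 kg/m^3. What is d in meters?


rho_m - rho_c = 3392 - 2705 = 687
d = 1531 * 2705 / 687
= 4141355 / 687
= 6028.17 m

6028.17


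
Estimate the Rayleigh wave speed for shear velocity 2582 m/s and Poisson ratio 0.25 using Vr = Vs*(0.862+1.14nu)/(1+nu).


Numerator factor = 0.862 + 1.14*0.25 = 1.147
Denominator = 1 + 0.25 = 1.25
Vr = 2582 * 1.147 / 1.25 = 2369.24 m/s

2369.24


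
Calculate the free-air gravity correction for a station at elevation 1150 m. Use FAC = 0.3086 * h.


FAC = 0.3086 * h
= 0.3086 * 1150
= 354.89 mGal

354.89


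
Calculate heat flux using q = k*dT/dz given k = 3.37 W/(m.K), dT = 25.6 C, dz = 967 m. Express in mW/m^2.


q = k * dT / dz * 1000
= 3.37 * 25.6 / 967 * 1000
= 0.089216 * 1000
= 89.2161 mW/m^2

89.2161


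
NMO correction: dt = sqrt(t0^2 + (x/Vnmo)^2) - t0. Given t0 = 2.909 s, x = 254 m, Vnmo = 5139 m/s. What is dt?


x/Vnmo = 254/5139 = 0.049426
(x/Vnmo)^2 = 0.002443
t0^2 = 8.462281
sqrt(8.462281 + 0.002443) = 2.90942
dt = 2.90942 - 2.909 = 0.00042

4.200000e-04


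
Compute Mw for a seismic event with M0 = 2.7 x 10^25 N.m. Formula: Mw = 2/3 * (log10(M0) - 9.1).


log10(M0) = log10(2.7 x 10^25) = 25.4314
Mw = 2/3 * (25.4314 - 9.1)
= 2/3 * 16.3314
= 10.89

10.89


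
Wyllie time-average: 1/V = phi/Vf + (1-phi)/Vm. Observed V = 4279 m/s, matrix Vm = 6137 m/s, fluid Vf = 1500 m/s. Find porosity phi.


1/V - 1/Vm = 1/4279 - 1/6137 = 7.075e-05
1/Vf - 1/Vm = 1/1500 - 1/6137 = 0.00050372
phi = 7.075e-05 / 0.00050372 = 0.1405

0.1405


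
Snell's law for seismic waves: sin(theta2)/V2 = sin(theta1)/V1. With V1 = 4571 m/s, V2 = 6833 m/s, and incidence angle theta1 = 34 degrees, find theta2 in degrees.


sin(theta1) = sin(34 deg) = 0.559193
sin(theta2) = V2/V1 * sin(theta1) = 6833/4571 * 0.559193 = 0.835914
theta2 = arcsin(0.835914) = 56.7112 degrees

56.7112


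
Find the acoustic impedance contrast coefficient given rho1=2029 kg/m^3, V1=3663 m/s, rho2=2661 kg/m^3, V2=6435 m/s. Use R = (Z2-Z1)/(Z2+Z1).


Z1 = 2029 * 3663 = 7432227
Z2 = 2661 * 6435 = 17123535
R = (17123535 - 7432227) / (17123535 + 7432227) = 9691308 / 24555762 = 0.3947

0.3947


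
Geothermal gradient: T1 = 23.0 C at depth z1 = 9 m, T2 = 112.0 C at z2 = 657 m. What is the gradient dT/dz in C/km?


dT = 112.0 - 23.0 = 89.0 C
dz = 657 - 9 = 648 m
gradient = dT/dz * 1000 = 89.0/648 * 1000 = 137.3457 C/km

137.3457


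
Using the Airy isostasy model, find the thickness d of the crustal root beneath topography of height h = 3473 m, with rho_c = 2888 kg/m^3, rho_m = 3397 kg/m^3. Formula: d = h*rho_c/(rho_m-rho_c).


rho_m - rho_c = 3397 - 2888 = 509
d = 3473 * 2888 / 509
= 10030024 / 509
= 19705.35 m

19705.35


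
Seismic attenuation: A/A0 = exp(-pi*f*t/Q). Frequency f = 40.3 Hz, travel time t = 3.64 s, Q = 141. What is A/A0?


pi*f*t/Q = pi*40.3*3.64/141 = 3.268415
A/A0 = exp(-3.268415) = 0.038067

0.038067


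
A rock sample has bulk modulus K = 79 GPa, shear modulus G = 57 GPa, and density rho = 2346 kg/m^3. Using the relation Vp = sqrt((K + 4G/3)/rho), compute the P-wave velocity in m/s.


First compute the effective modulus:
K + 4G/3 = 79e9 + 4*57e9/3 = 155000000000.0 Pa
Then divide by density:
155000000000.0 / 2346 = 66069906.2234 Pa/(kg/m^3)
Take the square root:
Vp = sqrt(66069906.2234) = 8128.34 m/s

8128.34


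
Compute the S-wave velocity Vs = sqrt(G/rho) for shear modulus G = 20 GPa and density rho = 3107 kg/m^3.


Convert G to Pa: G = 20e9 Pa
Compute G/rho = 20e9 / 3107 = 6437077.5668
Vs = sqrt(6437077.5668) = 2537.14 m/s

2537.14


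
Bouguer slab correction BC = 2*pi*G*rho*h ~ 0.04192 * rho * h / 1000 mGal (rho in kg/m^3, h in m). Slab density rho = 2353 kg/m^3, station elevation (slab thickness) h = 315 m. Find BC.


BC = 0.04192 * rho * h / 1000
= 0.04192 * 2353 * 315 / 1000
= 31.0709 mGal

31.0709


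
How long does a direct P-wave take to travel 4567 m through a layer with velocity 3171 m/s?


t = x / V
= 4567 / 3171
= 1.4402 s

1.4402


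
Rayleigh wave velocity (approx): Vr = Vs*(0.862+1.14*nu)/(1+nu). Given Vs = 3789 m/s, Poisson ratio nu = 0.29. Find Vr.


Numerator factor = 0.862 + 1.14*0.29 = 1.1926
Denominator = 1 + 0.29 = 1.29
Vr = 3789 * 1.1926 / 1.29 = 3502.92 m/s

3502.92


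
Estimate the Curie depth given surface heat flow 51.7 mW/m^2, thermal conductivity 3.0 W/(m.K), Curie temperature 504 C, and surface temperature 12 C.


T_Curie - T_surf = 504 - 12 = 492 C
Convert q to W/m^2: 51.7 mW/m^2 = 0.0517 W/m^2
d = 492 * 3.0 / 0.0517 = 28549.32 m

28549.32


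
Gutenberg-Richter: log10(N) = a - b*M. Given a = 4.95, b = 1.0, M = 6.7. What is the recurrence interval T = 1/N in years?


log10(N) = 4.95 - 1.0*6.7 = -1.75
N = 10^-1.75 = 0.017783
T = 1/N = 1/0.017783 = 56.2341 years

56.2341


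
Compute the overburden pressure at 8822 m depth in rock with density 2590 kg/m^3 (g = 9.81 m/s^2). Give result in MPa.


P = rho * g * z / 1e6
= 2590 * 9.81 * 8822 / 1e6
= 224148493.8 / 1e6
= 224.1485 MPa

224.1485


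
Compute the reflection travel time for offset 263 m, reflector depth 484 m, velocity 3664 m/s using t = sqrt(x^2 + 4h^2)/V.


x^2 + 4h^2 = 263^2 + 4*484^2 = 69169 + 937024 = 1006193
sqrt(1006193) = 1003.0917
t = 1003.0917 / 3664 = 0.2738 s

0.2738


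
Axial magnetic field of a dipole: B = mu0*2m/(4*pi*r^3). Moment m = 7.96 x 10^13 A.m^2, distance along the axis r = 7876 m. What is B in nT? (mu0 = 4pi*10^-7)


m = 7.96 x 10^13 = 79600000000000 A.m^2
2m = 159200000000000 A.m^2
r^3 = 7876^3 = 488559117376
B = (4pi*10^-7) * 159200000000000 / (4*pi * 488559117376) * 1e9
= 200056620.180598 / 6139414935971.02 * 1e9
= 32585.6164 nT

32585.6164


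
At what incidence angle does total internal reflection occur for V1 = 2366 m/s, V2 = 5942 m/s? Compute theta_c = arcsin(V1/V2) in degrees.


V1/V2 = 2366/5942 = 0.398182
theta_c = arcsin(0.398182) = 23.4646 degrees

23.4646


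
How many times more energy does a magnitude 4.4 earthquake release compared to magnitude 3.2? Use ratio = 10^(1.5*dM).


M2 - M1 = 4.4 - 3.2 = 1.2
1.5 * 1.2 = 1.8
ratio = 10^1.8 = 63.1

63.1


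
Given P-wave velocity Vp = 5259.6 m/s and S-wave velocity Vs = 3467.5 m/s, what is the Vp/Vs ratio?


Vp/Vs = 5259.6 / 3467.5
= 1.5168

1.5168


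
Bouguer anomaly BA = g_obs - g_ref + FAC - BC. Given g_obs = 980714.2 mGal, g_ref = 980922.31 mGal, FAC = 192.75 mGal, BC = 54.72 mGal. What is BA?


BA = g_obs - g_ref + FAC - BC
= 980714.2 - 980922.31 + 192.75 - 54.72
= -70.08 mGal

-70.08


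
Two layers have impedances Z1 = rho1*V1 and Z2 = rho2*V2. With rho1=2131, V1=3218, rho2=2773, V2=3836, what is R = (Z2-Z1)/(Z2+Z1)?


Z1 = 2131 * 3218 = 6857558
Z2 = 2773 * 3836 = 10637228
R = (10637228 - 6857558) / (10637228 + 6857558) = 3779670 / 17494786 = 0.216

0.216


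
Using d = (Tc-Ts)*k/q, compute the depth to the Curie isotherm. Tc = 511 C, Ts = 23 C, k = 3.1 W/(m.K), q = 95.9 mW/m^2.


T_Curie - T_surf = 511 - 23 = 488 C
Convert q to W/m^2: 95.9 mW/m^2 = 0.0959 W/m^2
d = 488 * 3.1 / 0.0959 = 15774.77 m

15774.77


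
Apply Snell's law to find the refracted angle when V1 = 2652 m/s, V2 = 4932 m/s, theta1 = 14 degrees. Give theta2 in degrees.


sin(theta1) = sin(14 deg) = 0.241922
sin(theta2) = V2/V1 * sin(theta1) = 4932/2652 * 0.241922 = 0.449909
theta2 = arcsin(0.449909) = 26.7378 degrees

26.7378


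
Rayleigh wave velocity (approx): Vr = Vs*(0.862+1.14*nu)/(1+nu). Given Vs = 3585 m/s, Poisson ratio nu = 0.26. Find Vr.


Numerator factor = 0.862 + 1.14*0.26 = 1.1584
Denominator = 1 + 0.26 = 1.26
Vr = 3585 * 1.1584 / 1.26 = 3295.92 m/s

3295.92


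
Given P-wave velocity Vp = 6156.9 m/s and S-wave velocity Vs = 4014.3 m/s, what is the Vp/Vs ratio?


Vp/Vs = 6156.9 / 4014.3
= 1.5337

1.5337


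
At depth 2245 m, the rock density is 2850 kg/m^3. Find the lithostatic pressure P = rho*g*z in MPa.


P = rho * g * z / 1e6
= 2850 * 9.81 * 2245 / 1e6
= 62766832.5 / 1e6
= 62.7668 MPa

62.7668


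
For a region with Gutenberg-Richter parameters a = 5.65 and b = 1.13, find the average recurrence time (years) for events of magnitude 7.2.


log10(N) = 5.65 - 1.13*7.2 = -2.486
N = 10^-2.486 = 0.003266
T = 1/N = 1/0.003266 = 306.1963 years

306.1963


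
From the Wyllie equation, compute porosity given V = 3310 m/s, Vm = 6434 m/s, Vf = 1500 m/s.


1/V - 1/Vm = 1/3310 - 1/6434 = 0.00014669
1/Vf - 1/Vm = 1/1500 - 1/6434 = 0.00051124
phi = 0.00014669 / 0.00051124 = 0.2869

0.2869


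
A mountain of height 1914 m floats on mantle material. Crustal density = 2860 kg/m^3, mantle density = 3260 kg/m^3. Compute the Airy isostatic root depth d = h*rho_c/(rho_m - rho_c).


rho_m - rho_c = 3260 - 2860 = 400
d = 1914 * 2860 / 400
= 5474040 / 400
= 13685.1 m

13685.1


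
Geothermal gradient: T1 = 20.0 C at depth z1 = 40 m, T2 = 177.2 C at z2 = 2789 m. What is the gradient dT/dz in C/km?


dT = 177.2 - 20.0 = 157.2 C
dz = 2789 - 40 = 2749 m
gradient = dT/dz * 1000 = 157.2/2749 * 1000 = 57.1844 C/km

57.1844


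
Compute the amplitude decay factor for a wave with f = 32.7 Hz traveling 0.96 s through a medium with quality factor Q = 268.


pi*f*t/Q = pi*32.7*0.96/268 = 0.367988
A/A0 = exp(-0.367988) = 0.692125

0.692125


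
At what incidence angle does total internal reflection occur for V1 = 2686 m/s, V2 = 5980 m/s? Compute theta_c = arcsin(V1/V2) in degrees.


V1/V2 = 2686/5980 = 0.449164
theta_c = arcsin(0.449164) = 26.6901 degrees

26.6901


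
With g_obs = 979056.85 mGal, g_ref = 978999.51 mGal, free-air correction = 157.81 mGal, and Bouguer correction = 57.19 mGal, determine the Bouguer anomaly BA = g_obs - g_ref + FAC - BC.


BA = g_obs - g_ref + FAC - BC
= 979056.85 - 978999.51 + 157.81 - 57.19
= 157.96 mGal

157.96


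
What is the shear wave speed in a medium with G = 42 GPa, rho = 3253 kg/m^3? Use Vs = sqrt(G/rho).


Convert G to Pa: G = 42e9 Pa
Compute G/rho = 42e9 / 3253 = 12911158.9302
Vs = sqrt(12911158.9302) = 3593.21 m/s

3593.21


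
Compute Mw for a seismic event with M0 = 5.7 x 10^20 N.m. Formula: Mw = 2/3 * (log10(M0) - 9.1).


log10(M0) = log10(5.7 x 10^20) = 20.7559
Mw = 2/3 * (20.7559 - 9.1)
= 2/3 * 11.6559
= 7.77

7.77


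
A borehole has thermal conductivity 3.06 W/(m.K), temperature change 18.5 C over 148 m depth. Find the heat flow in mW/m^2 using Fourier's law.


q = k * dT / dz * 1000
= 3.06 * 18.5 / 148 * 1000
= 0.3825 * 1000
= 382.5 mW/m^2

382.5


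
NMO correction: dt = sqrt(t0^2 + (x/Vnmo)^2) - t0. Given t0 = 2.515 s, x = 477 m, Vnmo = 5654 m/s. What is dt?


x/Vnmo = 477/5654 = 0.084365
(x/Vnmo)^2 = 0.007117
t0^2 = 6.325225
sqrt(6.325225 + 0.007117) = 2.516415
dt = 2.516415 - 2.515 = 0.001415

0.001415


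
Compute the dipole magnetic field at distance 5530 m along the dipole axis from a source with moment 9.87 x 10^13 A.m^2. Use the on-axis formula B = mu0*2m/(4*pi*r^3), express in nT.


m = 9.87 x 10^13 = 98700000000000 A.m^2
2m = 197400000000000 A.m^2
r^3 = 5530^3 = 169112377000
B = (4pi*10^-7) * 197400000000000 / (4*pi * 169112377000) * 1e9
= 248060155.92745 / 2125128804857.23 * 1e9
= 116727.1157 nT

116727.1157


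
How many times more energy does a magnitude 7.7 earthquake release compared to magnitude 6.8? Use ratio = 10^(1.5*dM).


M2 - M1 = 7.7 - 6.8 = 0.9
1.5 * 0.9 = 1.35
ratio = 10^1.35 = 22.39

22.39


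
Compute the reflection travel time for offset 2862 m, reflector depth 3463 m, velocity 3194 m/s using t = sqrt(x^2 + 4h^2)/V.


x^2 + 4h^2 = 2862^2 + 4*3463^2 = 8191044 + 47969476 = 56160520
sqrt(56160520) = 7494.0323
t = 7494.0323 / 3194 = 2.3463 s

2.3463


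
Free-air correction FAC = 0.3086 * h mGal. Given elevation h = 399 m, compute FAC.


FAC = 0.3086 * h
= 0.3086 * 399
= 123.1314 mGal

123.1314


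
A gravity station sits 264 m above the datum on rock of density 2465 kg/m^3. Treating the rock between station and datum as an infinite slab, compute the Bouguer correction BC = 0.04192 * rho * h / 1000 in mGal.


BC = 0.04192 * rho * h / 1000
= 0.04192 * 2465 * 264 / 1000
= 27.2799 mGal

27.2799


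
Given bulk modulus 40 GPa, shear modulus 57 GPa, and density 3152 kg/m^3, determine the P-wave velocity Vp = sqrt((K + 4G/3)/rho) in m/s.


First compute the effective modulus:
K + 4G/3 = 40e9 + 4*57e9/3 = 116000000000.0 Pa
Then divide by density:
116000000000.0 / 3152 = 36802030.4569 Pa/(kg/m^3)
Take the square root:
Vp = sqrt(36802030.4569) = 6066.47 m/s

6066.47


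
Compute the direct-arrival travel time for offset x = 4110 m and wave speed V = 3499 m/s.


t = x / V
= 4110 / 3499
= 1.1746 s

1.1746


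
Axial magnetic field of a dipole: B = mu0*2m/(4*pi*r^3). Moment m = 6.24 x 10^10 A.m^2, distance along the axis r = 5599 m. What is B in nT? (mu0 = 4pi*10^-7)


m = 6.24 x 10^10 = 62400000000 A.m^2
2m = 124800000000 A.m^2
r^3 = 5599^3 = 175521936799
B = (4pi*10^-7) * 124800000000 / (4*pi * 175521936799) * 1e9
= 156828.305267 / 2205673708766.36 * 1e9
= 71.1022 nT

71.1022


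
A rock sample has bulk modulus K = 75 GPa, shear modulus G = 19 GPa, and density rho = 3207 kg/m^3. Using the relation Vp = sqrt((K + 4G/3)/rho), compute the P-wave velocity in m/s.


First compute the effective modulus:
K + 4G/3 = 75e9 + 4*19e9/3 = 100333333333.33 Pa
Then divide by density:
100333333333.33 / 3207 = 31285729.1342 Pa/(kg/m^3)
Take the square root:
Vp = sqrt(31285729.1342) = 5593.36 m/s

5593.36


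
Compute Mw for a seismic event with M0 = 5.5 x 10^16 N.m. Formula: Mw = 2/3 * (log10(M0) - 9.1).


log10(M0) = log10(5.5 x 10^16) = 16.7404
Mw = 2/3 * (16.7404 - 9.1)
= 2/3 * 7.6404
= 5.09

5.09


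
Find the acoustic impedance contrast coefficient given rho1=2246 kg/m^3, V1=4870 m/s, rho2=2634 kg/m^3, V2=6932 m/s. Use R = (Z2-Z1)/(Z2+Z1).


Z1 = 2246 * 4870 = 10938020
Z2 = 2634 * 6932 = 18258888
R = (18258888 - 10938020) / (18258888 + 10938020) = 7320868 / 29196908 = 0.2507

0.2507


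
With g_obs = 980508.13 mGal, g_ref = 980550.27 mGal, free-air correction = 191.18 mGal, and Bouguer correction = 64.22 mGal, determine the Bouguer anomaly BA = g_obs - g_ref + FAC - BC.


BA = g_obs - g_ref + FAC - BC
= 980508.13 - 980550.27 + 191.18 - 64.22
= 84.82 mGal

84.82


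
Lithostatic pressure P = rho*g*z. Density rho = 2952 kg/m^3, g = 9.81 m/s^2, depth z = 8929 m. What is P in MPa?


P = rho * g * z / 1e6
= 2952 * 9.81 * 8929 / 1e6
= 258575982.48 / 1e6
= 258.576 MPa

258.576


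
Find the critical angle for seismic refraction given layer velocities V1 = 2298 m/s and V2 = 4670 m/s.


V1/V2 = 2298/4670 = 0.492077
theta_c = arcsin(0.492077) = 29.4772 degrees

29.4772


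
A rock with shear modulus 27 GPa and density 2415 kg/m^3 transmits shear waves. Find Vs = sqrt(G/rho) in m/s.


Convert G to Pa: G = 27e9 Pa
Compute G/rho = 27e9 / 2415 = 11180124.2236
Vs = sqrt(11180124.2236) = 3343.67 m/s

3343.67


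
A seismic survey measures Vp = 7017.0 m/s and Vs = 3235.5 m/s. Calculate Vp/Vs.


Vp/Vs = 7017.0 / 3235.5
= 2.1688

2.1688


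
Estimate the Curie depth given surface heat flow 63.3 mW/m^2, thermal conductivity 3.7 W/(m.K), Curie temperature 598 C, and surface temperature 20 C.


T_Curie - T_surf = 598 - 20 = 578 C
Convert q to W/m^2: 63.3 mW/m^2 = 0.0633 W/m^2
d = 578 * 3.7 / 0.0633 = 33785.15 m

33785.15


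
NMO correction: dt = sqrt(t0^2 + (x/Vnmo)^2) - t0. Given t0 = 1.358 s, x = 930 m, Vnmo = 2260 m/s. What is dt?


x/Vnmo = 930/2260 = 0.411504
(x/Vnmo)^2 = 0.169336
t0^2 = 1.844164
sqrt(1.844164 + 0.169336) = 1.418978
dt = 1.418978 - 1.358 = 0.060978

0.060978


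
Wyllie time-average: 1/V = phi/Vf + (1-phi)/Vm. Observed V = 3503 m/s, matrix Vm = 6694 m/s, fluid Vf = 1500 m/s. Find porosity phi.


1/V - 1/Vm = 1/3503 - 1/6694 = 0.00013608
1/Vf - 1/Vm = 1/1500 - 1/6694 = 0.00051728
phi = 0.00013608 / 0.00051728 = 0.2631

0.2631


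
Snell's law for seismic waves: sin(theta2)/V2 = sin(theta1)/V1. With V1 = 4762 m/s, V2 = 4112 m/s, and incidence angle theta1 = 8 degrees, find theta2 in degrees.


sin(theta1) = sin(8 deg) = 0.139173
sin(theta2) = V2/V1 * sin(theta1) = 4112/4762 * 0.139173 = 0.120176
theta2 = arcsin(0.120176) = 6.9023 degrees

6.9023


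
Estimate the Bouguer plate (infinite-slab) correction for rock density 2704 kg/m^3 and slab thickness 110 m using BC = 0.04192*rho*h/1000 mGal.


BC = 0.04192 * rho * h / 1000
= 0.04192 * 2704 * 110 / 1000
= 12.4687 mGal

12.4687


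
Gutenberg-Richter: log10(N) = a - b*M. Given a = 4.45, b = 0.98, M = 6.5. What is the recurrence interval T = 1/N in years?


log10(N) = 4.45 - 0.98*6.5 = -1.92
N = 10^-1.92 = 0.012023
T = 1/N = 1/0.012023 = 83.1764 years

83.1764


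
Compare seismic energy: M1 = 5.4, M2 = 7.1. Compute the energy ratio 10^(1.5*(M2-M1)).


M2 - M1 = 7.1 - 5.4 = 1.7
1.5 * 1.7 = 2.55
ratio = 10^2.55 = 354.81

354.81


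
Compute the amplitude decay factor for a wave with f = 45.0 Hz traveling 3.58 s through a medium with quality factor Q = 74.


pi*f*t/Q = pi*45.0*3.58/74 = 6.839332
A/A0 = exp(-6.839332) = 0.001071

0.001071


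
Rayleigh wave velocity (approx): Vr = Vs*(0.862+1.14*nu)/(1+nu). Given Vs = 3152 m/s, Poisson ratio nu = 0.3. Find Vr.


Numerator factor = 0.862 + 1.14*0.3 = 1.204
Denominator = 1 + 0.3 = 1.3
Vr = 3152 * 1.204 / 1.3 = 2919.24 m/s

2919.24


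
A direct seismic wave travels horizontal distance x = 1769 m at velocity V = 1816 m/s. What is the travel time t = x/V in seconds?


t = x / V
= 1769 / 1816
= 0.9741 s

0.9741


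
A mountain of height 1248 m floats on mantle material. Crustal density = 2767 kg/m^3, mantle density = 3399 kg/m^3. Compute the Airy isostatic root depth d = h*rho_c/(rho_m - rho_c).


rho_m - rho_c = 3399 - 2767 = 632
d = 1248 * 2767 / 632
= 3453216 / 632
= 5463.95 m

5463.95


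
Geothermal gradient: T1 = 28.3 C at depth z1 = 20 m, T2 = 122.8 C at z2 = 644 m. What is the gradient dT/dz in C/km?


dT = 122.8 - 28.3 = 94.5 C
dz = 644 - 20 = 624 m
gradient = dT/dz * 1000 = 94.5/624 * 1000 = 151.4423 C/km

151.4423


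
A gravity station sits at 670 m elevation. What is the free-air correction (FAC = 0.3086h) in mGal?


FAC = 0.3086 * h
= 0.3086 * 670
= 206.762 mGal

206.762


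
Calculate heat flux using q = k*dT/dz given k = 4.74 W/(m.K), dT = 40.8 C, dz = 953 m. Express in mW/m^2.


q = k * dT / dz * 1000
= 4.74 * 40.8 / 953 * 1000
= 0.20293 * 1000
= 202.9297 mW/m^2

202.9297


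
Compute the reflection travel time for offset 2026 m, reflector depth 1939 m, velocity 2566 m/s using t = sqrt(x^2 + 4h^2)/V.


x^2 + 4h^2 = 2026^2 + 4*1939^2 = 4104676 + 15038884 = 19143560
sqrt(19143560) = 4375.3354
t = 4375.3354 / 2566 = 1.7051 s

1.7051


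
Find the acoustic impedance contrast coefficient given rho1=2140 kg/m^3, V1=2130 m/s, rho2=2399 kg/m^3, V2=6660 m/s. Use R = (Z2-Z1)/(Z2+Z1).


Z1 = 2140 * 2130 = 4558200
Z2 = 2399 * 6660 = 15977340
R = (15977340 - 4558200) / (15977340 + 4558200) = 11419140 / 20535540 = 0.5561

0.5561


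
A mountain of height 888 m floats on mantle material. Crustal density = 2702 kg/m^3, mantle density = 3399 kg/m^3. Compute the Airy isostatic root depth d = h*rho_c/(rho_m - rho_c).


rho_m - rho_c = 3399 - 2702 = 697
d = 888 * 2702 / 697
= 2399376 / 697
= 3442.43 m

3442.43


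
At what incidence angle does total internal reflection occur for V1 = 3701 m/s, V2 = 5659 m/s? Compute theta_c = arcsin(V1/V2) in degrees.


V1/V2 = 3701/5659 = 0.654002
theta_c = arcsin(0.654002) = 40.8441 degrees

40.8441


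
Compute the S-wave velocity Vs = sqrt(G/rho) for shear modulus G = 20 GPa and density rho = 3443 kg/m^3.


Convert G to Pa: G = 20e9 Pa
Compute G/rho = 20e9 / 3443 = 5808887.598
Vs = sqrt(5808887.598) = 2410.16 m/s

2410.16


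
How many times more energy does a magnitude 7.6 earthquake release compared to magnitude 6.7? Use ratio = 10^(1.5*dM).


M2 - M1 = 7.6 - 6.7 = 0.9
1.5 * 0.9 = 1.35
ratio = 10^1.35 = 22.39

22.39


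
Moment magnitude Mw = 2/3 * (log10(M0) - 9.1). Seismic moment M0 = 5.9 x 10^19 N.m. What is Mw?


log10(M0) = log10(5.9 x 10^19) = 19.7709
Mw = 2/3 * (19.7709 - 9.1)
= 2/3 * 10.6709
= 7.11

7.11


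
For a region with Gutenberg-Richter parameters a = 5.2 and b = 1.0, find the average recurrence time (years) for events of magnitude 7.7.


log10(N) = 5.2 - 1.0*7.7 = -2.5
N = 10^-2.5 = 0.003162
T = 1/N = 1/0.003162 = 316.2278 years

316.2278


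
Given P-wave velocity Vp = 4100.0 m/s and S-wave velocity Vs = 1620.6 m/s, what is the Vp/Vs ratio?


Vp/Vs = 4100.0 / 1620.6
= 2.5299

2.5299


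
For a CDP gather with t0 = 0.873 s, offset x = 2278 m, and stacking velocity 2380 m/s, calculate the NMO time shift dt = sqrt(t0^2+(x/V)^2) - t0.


x/Vnmo = 2278/2380 = 0.957143
(x/Vnmo)^2 = 0.916122
t0^2 = 0.762129
sqrt(0.762129 + 0.916122) = 1.295473
dt = 1.295473 - 0.873 = 0.422473

0.422473


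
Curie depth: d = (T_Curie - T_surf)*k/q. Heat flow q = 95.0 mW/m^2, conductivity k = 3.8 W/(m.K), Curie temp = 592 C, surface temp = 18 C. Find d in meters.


T_Curie - T_surf = 592 - 18 = 574 C
Convert q to W/m^2: 95.0 mW/m^2 = 0.095 W/m^2
d = 574 * 3.8 / 0.095 = 22960.0 m

22960.0


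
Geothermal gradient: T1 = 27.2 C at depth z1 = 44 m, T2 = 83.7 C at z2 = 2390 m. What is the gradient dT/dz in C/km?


dT = 83.7 - 27.2 = 56.5 C
dz = 2390 - 44 = 2346 m
gradient = dT/dz * 1000 = 56.5/2346 * 1000 = 24.0835 C/km

24.0835


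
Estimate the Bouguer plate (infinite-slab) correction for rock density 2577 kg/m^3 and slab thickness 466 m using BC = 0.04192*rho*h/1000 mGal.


BC = 0.04192 * rho * h / 1000
= 0.04192 * 2577 * 466 / 1000
= 50.341 mGal

50.341


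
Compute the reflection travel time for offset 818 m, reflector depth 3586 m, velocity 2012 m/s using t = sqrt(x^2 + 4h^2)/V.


x^2 + 4h^2 = 818^2 + 4*3586^2 = 669124 + 51437584 = 52106708
sqrt(52106708) = 7218.4976
t = 7218.4976 / 2012 = 3.5877 s

3.5877


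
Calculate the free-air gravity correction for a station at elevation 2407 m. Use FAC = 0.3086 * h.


FAC = 0.3086 * h
= 0.3086 * 2407
= 742.8002 mGal

742.8002


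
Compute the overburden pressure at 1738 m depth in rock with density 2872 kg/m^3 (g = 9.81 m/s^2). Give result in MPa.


P = rho * g * z / 1e6
= 2872 * 9.81 * 1738 / 1e6
= 48966968.16 / 1e6
= 48.967 MPa

48.967


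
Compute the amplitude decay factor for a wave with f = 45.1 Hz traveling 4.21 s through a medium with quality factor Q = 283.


pi*f*t/Q = pi*45.1*4.21/283 = 2.107764
A/A0 = exp(-2.107764) = 0.121509

0.121509


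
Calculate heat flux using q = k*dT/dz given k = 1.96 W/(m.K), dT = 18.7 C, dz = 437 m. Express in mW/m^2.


q = k * dT / dz * 1000
= 1.96 * 18.7 / 437 * 1000
= 0.083872 * 1000
= 83.8719 mW/m^2

83.8719


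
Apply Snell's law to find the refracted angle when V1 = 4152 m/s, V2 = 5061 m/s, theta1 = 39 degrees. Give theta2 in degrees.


sin(theta1) = sin(39 deg) = 0.62932
sin(theta2) = V2/V1 * sin(theta1) = 5061/4152 * 0.62932 = 0.767098
theta2 = arcsin(0.767098) = 50.094 degrees

50.094


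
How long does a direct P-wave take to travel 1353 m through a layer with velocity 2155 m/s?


t = x / V
= 1353 / 2155
= 0.6278 s

0.6278


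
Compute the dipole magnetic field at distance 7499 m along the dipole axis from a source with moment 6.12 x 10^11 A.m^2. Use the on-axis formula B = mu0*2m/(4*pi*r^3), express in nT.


m = 6.12 x 10^11 = 612000000000 A.m^2
2m = 1224000000000 A.m^2
r^3 = 7499^3 = 421706272499
B = (4pi*10^-7) * 1224000000000 / (4*pi * 421706272499) * 1e9
= 1538123.763198 / 5299317310622.38 * 1e9
= 290.2494 nT

290.2494


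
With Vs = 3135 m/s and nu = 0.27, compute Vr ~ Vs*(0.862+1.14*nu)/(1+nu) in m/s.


Numerator factor = 0.862 + 1.14*0.27 = 1.1698
Denominator = 1 + 0.27 = 1.27
Vr = 3135 * 1.1698 / 1.27 = 2887.66 m/s

2887.66


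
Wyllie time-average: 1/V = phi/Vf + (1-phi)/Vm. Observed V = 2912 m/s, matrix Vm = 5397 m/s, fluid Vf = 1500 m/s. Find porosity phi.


1/V - 1/Vm = 1/2912 - 1/5397 = 0.00015812
1/Vf - 1/Vm = 1/1500 - 1/5397 = 0.00048138
phi = 0.00015812 / 0.00048138 = 0.3285

0.3285


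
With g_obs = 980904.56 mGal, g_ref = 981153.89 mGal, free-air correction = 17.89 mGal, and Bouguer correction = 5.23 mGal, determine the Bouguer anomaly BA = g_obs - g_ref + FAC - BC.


BA = g_obs - g_ref + FAC - BC
= 980904.56 - 981153.89 + 17.89 - 5.23
= -236.67 mGal

-236.67


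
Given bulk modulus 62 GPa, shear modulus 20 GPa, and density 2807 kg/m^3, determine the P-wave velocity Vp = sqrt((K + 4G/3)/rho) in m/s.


First compute the effective modulus:
K + 4G/3 = 62e9 + 4*20e9/3 = 88666666666.67 Pa
Then divide by density:
88666666666.67 / 2807 = 31587697.4231 Pa/(kg/m^3)
Take the square root:
Vp = sqrt(31587697.4231) = 5620.29 m/s

5620.29


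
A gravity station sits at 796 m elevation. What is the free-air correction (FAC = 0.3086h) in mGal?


FAC = 0.3086 * h
= 0.3086 * 796
= 245.6456 mGal

245.6456


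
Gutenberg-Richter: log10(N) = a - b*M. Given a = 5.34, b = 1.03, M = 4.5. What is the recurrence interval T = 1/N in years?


log10(N) = 5.34 - 1.03*4.5 = 0.705
N = 10^0.705 = 5.069907
T = 1/N = 1/5.069907 = 0.1972 years

0.1972


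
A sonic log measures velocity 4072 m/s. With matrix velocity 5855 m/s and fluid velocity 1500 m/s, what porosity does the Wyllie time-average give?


1/V - 1/Vm = 1/4072 - 1/5855 = 7.479e-05
1/Vf - 1/Vm = 1/1500 - 1/5855 = 0.00049587
phi = 7.479e-05 / 0.00049587 = 0.1508

0.1508


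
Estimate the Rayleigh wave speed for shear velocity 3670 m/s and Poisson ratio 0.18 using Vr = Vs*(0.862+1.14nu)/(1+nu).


Numerator factor = 0.862 + 1.14*0.18 = 1.0672
Denominator = 1 + 0.18 = 1.18
Vr = 3670 * 1.0672 / 1.18 = 3319.17 m/s

3319.17


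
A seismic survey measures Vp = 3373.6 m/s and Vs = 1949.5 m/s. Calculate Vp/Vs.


Vp/Vs = 3373.6 / 1949.5
= 1.7305

1.7305


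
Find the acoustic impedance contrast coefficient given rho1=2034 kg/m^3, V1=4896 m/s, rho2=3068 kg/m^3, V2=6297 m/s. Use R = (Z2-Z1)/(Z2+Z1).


Z1 = 2034 * 4896 = 9958464
Z2 = 3068 * 6297 = 19319196
R = (19319196 - 9958464) / (19319196 + 9958464) = 9360732 / 29277660 = 0.3197

0.3197


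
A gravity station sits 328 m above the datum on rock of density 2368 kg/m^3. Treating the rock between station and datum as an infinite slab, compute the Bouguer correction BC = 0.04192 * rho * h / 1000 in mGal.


BC = 0.04192 * rho * h / 1000
= 0.04192 * 2368 * 328 / 1000
= 32.5594 mGal

32.5594


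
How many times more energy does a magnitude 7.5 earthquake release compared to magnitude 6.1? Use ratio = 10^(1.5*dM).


M2 - M1 = 7.5 - 6.1 = 1.4
1.5 * 1.4 = 2.1
ratio = 10^2.1 = 125.89

125.89


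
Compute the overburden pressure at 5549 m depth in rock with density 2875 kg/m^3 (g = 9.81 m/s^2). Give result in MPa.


P = rho * g * z / 1e6
= 2875 * 9.81 * 5549 / 1e6
= 156502608.75 / 1e6
= 156.5026 MPa

156.5026


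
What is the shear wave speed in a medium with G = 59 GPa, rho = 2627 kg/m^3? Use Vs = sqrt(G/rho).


Convert G to Pa: G = 59e9 Pa
Compute G/rho = 59e9 / 2627 = 22459078.7971
Vs = sqrt(22459078.7971) = 4739.1 m/s

4739.1


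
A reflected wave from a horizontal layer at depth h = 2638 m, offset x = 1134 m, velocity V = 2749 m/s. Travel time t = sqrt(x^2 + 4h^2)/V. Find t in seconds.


x^2 + 4h^2 = 1134^2 + 4*2638^2 = 1285956 + 27836176 = 29122132
sqrt(29122132) = 5396.4926
t = 5396.4926 / 2749 = 1.9631 s

1.9631


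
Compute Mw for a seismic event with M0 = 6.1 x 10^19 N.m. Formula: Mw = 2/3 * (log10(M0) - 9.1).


log10(M0) = log10(6.1 x 10^19) = 19.7853
Mw = 2/3 * (19.7853 - 9.1)
= 2/3 * 10.6853
= 7.12

7.12


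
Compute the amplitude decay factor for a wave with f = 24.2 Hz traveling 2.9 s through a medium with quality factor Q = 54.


pi*f*t/Q = pi*24.2*2.9/54 = 4.082907
A/A0 = exp(-4.082907) = 0.016858

0.016858


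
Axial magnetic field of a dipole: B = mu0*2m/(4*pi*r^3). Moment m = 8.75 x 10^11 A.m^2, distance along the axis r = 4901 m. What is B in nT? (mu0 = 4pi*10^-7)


m = 8.75 x 10^11 = 875000000000 A.m^2
2m = 1750000000000 A.m^2
r^3 = 4901^3 = 117721044701
B = (4pi*10^-7) * 1750000000000 / (4*pi * 117721044701) * 1e9
= 2199114.857513 / 1479326276822.31 * 1e9
= 1486.5651 nT

1486.5651


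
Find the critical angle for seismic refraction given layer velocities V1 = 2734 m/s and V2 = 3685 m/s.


V1/V2 = 2734/3685 = 0.741927
theta_c = arcsin(0.741927) = 47.8958 degrees

47.8958


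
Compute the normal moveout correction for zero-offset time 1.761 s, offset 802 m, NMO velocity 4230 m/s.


x/Vnmo = 802/4230 = 0.189598
(x/Vnmo)^2 = 0.035947
t0^2 = 3.101121
sqrt(3.101121 + 0.035947) = 1.771177
dt = 1.771177 - 1.761 = 0.010177

0.010177


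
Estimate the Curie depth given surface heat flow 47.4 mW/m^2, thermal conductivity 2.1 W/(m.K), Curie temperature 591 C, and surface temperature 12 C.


T_Curie - T_surf = 591 - 12 = 579 C
Convert q to W/m^2: 47.4 mW/m^2 = 0.0474 W/m^2
d = 579 * 2.1 / 0.0474 = 25651.9 m

25651.9


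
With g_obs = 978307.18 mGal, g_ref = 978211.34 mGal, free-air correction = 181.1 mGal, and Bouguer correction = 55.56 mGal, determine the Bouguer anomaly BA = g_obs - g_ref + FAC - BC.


BA = g_obs - g_ref + FAC - BC
= 978307.18 - 978211.34 + 181.1 - 55.56
= 221.38 mGal

221.38


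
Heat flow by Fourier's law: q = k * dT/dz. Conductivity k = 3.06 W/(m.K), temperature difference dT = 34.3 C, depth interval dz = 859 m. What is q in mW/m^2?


q = k * dT / dz * 1000
= 3.06 * 34.3 / 859 * 1000
= 0.122186 * 1000
= 122.1863 mW/m^2

122.1863


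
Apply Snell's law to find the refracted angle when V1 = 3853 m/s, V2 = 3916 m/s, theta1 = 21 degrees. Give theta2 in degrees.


sin(theta1) = sin(21 deg) = 0.358368
sin(theta2) = V2/V1 * sin(theta1) = 3916/3853 * 0.358368 = 0.364228
theta2 = arcsin(0.364228) = 21.3601 degrees

21.3601


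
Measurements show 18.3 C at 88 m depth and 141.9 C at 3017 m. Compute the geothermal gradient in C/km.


dT = 141.9 - 18.3 = 123.6 C
dz = 3017 - 88 = 2929 m
gradient = dT/dz * 1000 = 123.6/2929 * 1000 = 42.1987 C/km

42.1987


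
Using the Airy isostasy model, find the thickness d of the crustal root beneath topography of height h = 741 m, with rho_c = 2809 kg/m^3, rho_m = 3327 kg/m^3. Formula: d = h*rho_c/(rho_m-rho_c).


rho_m - rho_c = 3327 - 2809 = 518
d = 741 * 2809 / 518
= 2081469 / 518
= 4018.28 m

4018.28


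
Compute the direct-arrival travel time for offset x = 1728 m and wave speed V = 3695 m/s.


t = x / V
= 1728 / 3695
= 0.4677 s

0.4677


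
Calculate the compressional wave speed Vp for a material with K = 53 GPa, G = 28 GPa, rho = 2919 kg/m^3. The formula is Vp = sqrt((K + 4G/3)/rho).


First compute the effective modulus:
K + 4G/3 = 53e9 + 4*28e9/3 = 90333333333.33 Pa
Then divide by density:
90333333333.33 / 2919 = 30946671.2344 Pa/(kg/m^3)
Take the square root:
Vp = sqrt(30946671.2344) = 5562.97 m/s

5562.97


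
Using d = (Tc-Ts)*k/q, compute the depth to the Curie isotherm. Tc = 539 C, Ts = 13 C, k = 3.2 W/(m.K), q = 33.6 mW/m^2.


T_Curie - T_surf = 539 - 13 = 526 C
Convert q to W/m^2: 33.6 mW/m^2 = 0.0336 W/m^2
d = 526 * 3.2 / 0.0336 = 50095.24 m

50095.24


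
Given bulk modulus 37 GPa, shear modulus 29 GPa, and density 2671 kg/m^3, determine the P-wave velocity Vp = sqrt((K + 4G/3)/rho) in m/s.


First compute the effective modulus:
K + 4G/3 = 37e9 + 4*29e9/3 = 75666666666.67 Pa
Then divide by density:
75666666666.67 / 2671 = 28328965.4312 Pa/(kg/m^3)
Take the square root:
Vp = sqrt(28328965.4312) = 5322.5 m/s

5322.5


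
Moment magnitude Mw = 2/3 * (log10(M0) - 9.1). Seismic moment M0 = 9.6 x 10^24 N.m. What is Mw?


log10(M0) = log10(9.6 x 10^24) = 24.9823
Mw = 2/3 * (24.9823 - 9.1)
= 2/3 * 15.8823
= 10.59

10.59


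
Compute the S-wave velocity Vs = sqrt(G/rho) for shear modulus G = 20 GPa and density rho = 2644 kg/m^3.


Convert G to Pa: G = 20e9 Pa
Compute G/rho = 20e9 / 2644 = 7564296.5204
Vs = sqrt(7564296.5204) = 2750.33 m/s

2750.33


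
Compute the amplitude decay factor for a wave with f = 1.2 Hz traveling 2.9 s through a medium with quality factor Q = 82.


pi*f*t/Q = pi*1.2*2.9/82 = 0.133326
A/A0 = exp(-0.133326) = 0.87518

0.87518


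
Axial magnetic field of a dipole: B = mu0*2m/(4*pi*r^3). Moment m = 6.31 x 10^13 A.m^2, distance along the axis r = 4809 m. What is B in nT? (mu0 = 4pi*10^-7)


m = 6.31 x 10^13 = 63100000000000 A.m^2
2m = 126200000000000 A.m^2
r^3 = 4809^3 = 111215247129
B = (4pi*10^-7) * 126200000000000 / (4*pi * 111215247129) * 1e9
= 158587597.153213 / 1397572013390.56 * 1e9
= 113473.6498 nT

113473.6498


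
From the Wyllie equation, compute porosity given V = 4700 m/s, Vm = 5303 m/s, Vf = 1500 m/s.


1/V - 1/Vm = 1/4700 - 1/5303 = 2.419e-05
1/Vf - 1/Vm = 1/1500 - 1/5303 = 0.00047809
phi = 2.419e-05 / 0.00047809 = 0.0506

0.0506


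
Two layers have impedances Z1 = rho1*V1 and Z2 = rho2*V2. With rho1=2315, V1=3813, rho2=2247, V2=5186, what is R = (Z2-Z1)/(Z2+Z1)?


Z1 = 2315 * 3813 = 8827095
Z2 = 2247 * 5186 = 11652942
R = (11652942 - 8827095) / (11652942 + 8827095) = 2825847 / 20480037 = 0.138

0.138


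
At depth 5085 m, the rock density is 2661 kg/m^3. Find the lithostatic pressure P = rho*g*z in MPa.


P = rho * g * z / 1e6
= 2661 * 9.81 * 5085 / 1e6
= 132740924.85 / 1e6
= 132.7409 MPa

132.7409


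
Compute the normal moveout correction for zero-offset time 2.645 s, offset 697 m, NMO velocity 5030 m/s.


x/Vnmo = 697/5030 = 0.138569
(x/Vnmo)^2 = 0.019201
t0^2 = 6.996025
sqrt(6.996025 + 0.019201) = 2.648627
dt = 2.648627 - 2.645 = 0.003627

0.003627


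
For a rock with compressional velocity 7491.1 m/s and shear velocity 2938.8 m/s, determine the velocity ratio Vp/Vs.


Vp/Vs = 7491.1 / 2938.8
= 2.549

2.549


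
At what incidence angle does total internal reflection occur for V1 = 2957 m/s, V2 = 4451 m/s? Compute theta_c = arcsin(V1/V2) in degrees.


V1/V2 = 2957/4451 = 0.664345
theta_c = arcsin(0.664345) = 41.6321 degrees

41.6321


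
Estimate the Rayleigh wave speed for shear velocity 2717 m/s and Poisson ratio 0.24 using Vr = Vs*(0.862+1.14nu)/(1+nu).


Numerator factor = 0.862 + 1.14*0.24 = 1.1356
Denominator = 1 + 0.24 = 1.24
Vr = 2717 * 1.1356 / 1.24 = 2488.25 m/s

2488.25


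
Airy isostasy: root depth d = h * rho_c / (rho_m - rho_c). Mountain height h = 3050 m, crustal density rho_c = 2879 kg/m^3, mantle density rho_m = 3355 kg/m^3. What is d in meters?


rho_m - rho_c = 3355 - 2879 = 476
d = 3050 * 2879 / 476
= 8780950 / 476
= 18447.37 m

18447.37


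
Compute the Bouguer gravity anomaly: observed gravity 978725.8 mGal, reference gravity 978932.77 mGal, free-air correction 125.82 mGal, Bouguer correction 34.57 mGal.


BA = g_obs - g_ref + FAC - BC
= 978725.8 - 978932.77 + 125.82 - 34.57
= -115.72 mGal

-115.72


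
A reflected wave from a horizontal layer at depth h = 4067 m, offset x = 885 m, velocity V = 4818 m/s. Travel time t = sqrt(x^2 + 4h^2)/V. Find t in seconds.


x^2 + 4h^2 = 885^2 + 4*4067^2 = 783225 + 66161956 = 66945181
sqrt(66945181) = 8182.0035
t = 8182.0035 / 4818 = 1.6982 s

1.6982


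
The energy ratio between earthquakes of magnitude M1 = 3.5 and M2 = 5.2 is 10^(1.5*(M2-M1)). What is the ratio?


M2 - M1 = 5.2 - 3.5 = 1.7
1.5 * 1.7 = 2.55
ratio = 10^2.55 = 354.81

354.81
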